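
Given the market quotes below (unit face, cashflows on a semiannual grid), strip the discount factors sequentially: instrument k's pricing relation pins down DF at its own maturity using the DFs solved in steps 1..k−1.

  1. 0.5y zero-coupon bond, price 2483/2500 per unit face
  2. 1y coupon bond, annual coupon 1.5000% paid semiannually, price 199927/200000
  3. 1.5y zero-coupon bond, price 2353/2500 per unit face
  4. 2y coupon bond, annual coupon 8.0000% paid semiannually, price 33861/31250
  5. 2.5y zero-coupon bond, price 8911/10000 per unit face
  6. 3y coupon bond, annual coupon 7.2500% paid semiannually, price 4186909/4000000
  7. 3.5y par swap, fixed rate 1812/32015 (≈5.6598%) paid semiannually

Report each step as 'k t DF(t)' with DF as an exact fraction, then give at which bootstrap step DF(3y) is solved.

step 1 [0.5y] zero: DF = P = 2483/2500 ≈ 0.993200
step 2 [1y] bond c/2=3/400: DF=(199927/200000 − 3/400·(0.993200))/(1+3/400) = 1231/1250 ≈ 0.984800
step 3 [1.5y] zero: DF = P = 2353/2500 ≈ 0.941200
step 4 [2y] bond c/2=1/25: DF=(33861/31250 − 1/25·(0.993200+0.984800+0.941200))/(1+1/25) = 581/625 ≈ 0.929600
step 5 [2.5y] zero: DF = P = 8911/10000 ≈ 0.891100
step 6 [3y] bond c/2=29/800: DF=(4186909/4000000 − 29/800·(0.993200+0.984800+0.941200+0.929600+0.891100))/(1+29/800) = 8443/10000 ≈ 0.844300
step 7 [3.5y] swap r/2=906/32015: DF=(1 − 906/32015·(0.993200+0.984800+0.941200+0.929600+0.891100+0.844300))/(1+906/32015) = 2047/2500 ≈ 0.818800

1 1/2 2483/2500
2 1 1231/1250
3 3/2 2353/2500
4 2 581/625
5 5/2 8911/10000
6 3 8443/10000
7 7/2 2047/2500
DF(3y) is solved at step 6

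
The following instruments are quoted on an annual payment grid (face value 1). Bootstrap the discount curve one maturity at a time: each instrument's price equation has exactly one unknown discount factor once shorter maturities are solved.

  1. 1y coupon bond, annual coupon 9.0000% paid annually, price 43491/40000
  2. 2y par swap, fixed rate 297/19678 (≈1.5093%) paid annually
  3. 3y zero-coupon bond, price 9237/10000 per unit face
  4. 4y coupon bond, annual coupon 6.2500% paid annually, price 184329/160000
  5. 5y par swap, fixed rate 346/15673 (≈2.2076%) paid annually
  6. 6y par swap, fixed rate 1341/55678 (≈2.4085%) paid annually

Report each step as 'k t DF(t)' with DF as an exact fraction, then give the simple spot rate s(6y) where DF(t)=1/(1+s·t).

step 1 [1y] bond c/1=9/100: DF=(43491/40000 − 9/100·(0))/(1+9/100) = 399/400 ≈ 0.997500
step 2 [2y] swap r/1=297/19678: DF=(1 − 297/19678·(0.997500))/(1+297/19678) = 9703/10000 ≈ 0.970300
step 3 [3y] zero: DF = P = 9237/10000 ≈ 0.923700
step 4 [4y] bond c/1=1/16: DF=(184329/160000 − 1/16·(0.997500+0.970300+0.923700))/(1+1/16) = 4571/5000 ≈ 0.914200
step 5 [5y] swap r/1=346/15673: DF=(1 − 346/15673·(0.997500+0.970300+0.923700+0.914200))/(1+346/15673) = 4481/5000 ≈ 0.896200
step 6 [6y] swap r/1=1341/55678: DF=(1 − 1341/55678·(0.997500+0.970300+0.923700+0.914200+0.896200))/(1+1341/55678) = 8659/10000 ≈ 0.865900

1 1 399/400
2 2 9703/10000
3 3 9237/10000
4 4 4571/5000
5 5 4481/5000
6 6 8659/10000
s(6y) = (1/(8659/10000) − 1)/(6) = 447/17318 ≈ 2.5811%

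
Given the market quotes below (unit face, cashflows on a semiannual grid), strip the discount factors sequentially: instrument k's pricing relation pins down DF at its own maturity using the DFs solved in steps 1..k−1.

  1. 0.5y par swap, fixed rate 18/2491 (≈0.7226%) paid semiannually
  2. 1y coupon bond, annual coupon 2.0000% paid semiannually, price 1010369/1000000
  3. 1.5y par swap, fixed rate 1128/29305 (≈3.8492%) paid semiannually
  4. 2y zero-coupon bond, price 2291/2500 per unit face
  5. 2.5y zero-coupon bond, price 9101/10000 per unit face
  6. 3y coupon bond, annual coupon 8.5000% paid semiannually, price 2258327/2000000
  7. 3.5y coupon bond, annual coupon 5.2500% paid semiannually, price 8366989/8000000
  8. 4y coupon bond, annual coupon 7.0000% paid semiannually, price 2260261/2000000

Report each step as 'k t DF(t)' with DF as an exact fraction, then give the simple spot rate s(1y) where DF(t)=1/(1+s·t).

step 1 [0.5y] swap r/2=9/2491: DF=(1 − 9/2491·(0))/(1+9/2491) = 2491/2500 ≈ 0.996400
step 2 [1y] bond c/2=1/100: DF=(1010369/1000000 − 1/100·(0.996400))/(1+1/100) = 1981/2000 ≈ 0.990500
step 3 [1.5y] swap r/2=564/29305: DF=(1 − 564/29305·(0.996400+0.990500))/(1+564/29305) = 2359/2500 ≈ 0.943600
step 4 [2y] zero: DF = P = 2291/2500 ≈ 0.916400
step 5 [2.5y] zero: DF = P = 9101/10000 ≈ 0.910100
step 6 [3y] bond c/2=17/400: DF=(2258327/2000000 − 17/400·(0.996400+0.990500+0.943600+0.916400+0.910100))/(1+17/400) = 2223/2500 ≈ 0.889200
step 7 [3.5y] bond c/2=21/800: DF=(8366989/8000000 − 21/800·(0.996400+0.990500+0.943600+0.916400+0.910100+0.889200))/(1+21/800) = 8747/10000 ≈ 0.874700
step 8 [4y] bond c/2=7/200: DF=(2260261/2000000 − 7/200·(0.996400+0.990500+0.943600+0.916400+0.910100+0.889200+0.874700))/(1+7/200) = 4357/5000 ≈ 0.871400

1 1/2 2491/2500
2 1 1981/2000
3 3/2 2359/2500
4 2 2291/2500
5 5/2 9101/10000
6 3 2223/2500
7 7/2 8747/10000
8 4 4357/5000
s(1y) = (1/(1981/2000) − 1)/(1) = 19/1981 ≈ 0.9591%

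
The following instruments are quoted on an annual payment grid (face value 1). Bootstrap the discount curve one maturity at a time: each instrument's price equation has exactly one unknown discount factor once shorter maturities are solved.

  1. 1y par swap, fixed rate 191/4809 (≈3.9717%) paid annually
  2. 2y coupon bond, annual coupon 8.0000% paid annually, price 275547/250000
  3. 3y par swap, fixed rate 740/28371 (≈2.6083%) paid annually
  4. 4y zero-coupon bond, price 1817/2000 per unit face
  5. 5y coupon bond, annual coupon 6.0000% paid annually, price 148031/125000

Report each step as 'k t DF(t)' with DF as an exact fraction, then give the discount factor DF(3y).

1 1 4809/5000
2 2 9493/10000
3 3 463/500
4 4 1817/2000
5 5 2263/2500
DF(3y) = 463/500 ≈ 0.926000

step 1 [1y] swap r/1=191/4809: DF=(1 − 191/4809·(0))/(1+191/4809) = 4809/5000 ≈ 0.961800
step 2 [2y] bond c/1=2/25: DF=(275547/250000 − 2/25·(0.961800))/(1+2/25) = 9493/10000 ≈ 0.949300
step 3 [3y] swap r/1=740/28371: DF=(1 − 740/28371·(0.961800+0.949300))/(1+740/28371) = 463/500 ≈ 0.926000
step 4 [4y] zero: DF = P = 1817/2000 ≈ 0.908500
step 5 [5y] bond c/1=3/50: DF=(148031/125000 − 3/50·(0.961800+0.949300+0.926000+0.908500))/(1+3/50) = 2263/2500 ≈ 0.905200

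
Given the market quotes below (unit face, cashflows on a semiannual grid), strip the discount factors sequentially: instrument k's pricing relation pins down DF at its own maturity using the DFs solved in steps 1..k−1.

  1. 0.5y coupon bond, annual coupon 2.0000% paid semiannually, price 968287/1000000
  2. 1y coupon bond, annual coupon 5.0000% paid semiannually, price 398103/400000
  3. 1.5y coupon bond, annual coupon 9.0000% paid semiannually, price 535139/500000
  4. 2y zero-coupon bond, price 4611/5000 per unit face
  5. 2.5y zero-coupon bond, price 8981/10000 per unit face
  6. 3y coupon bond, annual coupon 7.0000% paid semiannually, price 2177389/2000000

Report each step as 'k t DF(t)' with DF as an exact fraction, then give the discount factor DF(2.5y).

1 1/2 9587/10000
2 1 2369/2500
3 3/2 9421/10000
4 2 4611/5000
5 5/2 8981/10000
6 3 447/500
DF(2.5y) = 8981/10000 ≈ 0.898100

step 1 [0.5y] bond c/2=1/100: DF=(968287/1000000 − 1/100·(0))/(1+1/100) = 9587/10000 ≈ 0.958700
step 2 [1y] bond c/2=1/40: DF=(398103/400000 − 1/40·(0.958700))/(1+1/40) = 2369/2500 ≈ 0.947600
step 3 [1.5y] bond c/2=9/200: DF=(535139/500000 − 9/200·(0.958700+0.947600))/(1+9/200) = 9421/10000 ≈ 0.942100
step 4 [2y] zero: DF = P = 4611/5000 ≈ 0.922200
step 5 [2.5y] zero: DF = P = 8981/10000 ≈ 0.898100
step 6 [3y] bond c/2=7/200: DF=(2177389/2000000 − 7/200·(0.958700+0.947600+0.942100+0.922200+0.898100))/(1+7/200) = 447/500 ≈ 0.894000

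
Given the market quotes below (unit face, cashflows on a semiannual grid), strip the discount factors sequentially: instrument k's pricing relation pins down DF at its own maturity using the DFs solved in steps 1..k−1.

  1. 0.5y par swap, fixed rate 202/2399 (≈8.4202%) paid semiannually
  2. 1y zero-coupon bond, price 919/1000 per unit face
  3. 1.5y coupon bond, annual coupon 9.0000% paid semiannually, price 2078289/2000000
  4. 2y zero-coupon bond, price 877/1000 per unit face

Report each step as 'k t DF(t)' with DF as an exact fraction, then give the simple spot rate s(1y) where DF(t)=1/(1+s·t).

1 1/2 2399/2500
2 1 919/1000
3 3/2 1827/2000
4 2 877/1000
s(1y) = (1/(919/1000) − 1)/(1) = 81/919 ≈ 8.8139%

step 1 [0.5y] swap r/2=101/2399: DF=(1 − 101/2399·(0))/(1+101/2399) = 2399/2500 ≈ 0.959600
step 2 [1y] zero: DF = P = 919/1000 ≈ 0.919000
step 3 [1.5y] bond c/2=9/200: DF=(2078289/2000000 − 9/200·(0.959600+0.919000))/(1+9/200) = 1827/2000 ≈ 0.913500
step 4 [2y] zero: DF = P = 877/1000 ≈ 0.877000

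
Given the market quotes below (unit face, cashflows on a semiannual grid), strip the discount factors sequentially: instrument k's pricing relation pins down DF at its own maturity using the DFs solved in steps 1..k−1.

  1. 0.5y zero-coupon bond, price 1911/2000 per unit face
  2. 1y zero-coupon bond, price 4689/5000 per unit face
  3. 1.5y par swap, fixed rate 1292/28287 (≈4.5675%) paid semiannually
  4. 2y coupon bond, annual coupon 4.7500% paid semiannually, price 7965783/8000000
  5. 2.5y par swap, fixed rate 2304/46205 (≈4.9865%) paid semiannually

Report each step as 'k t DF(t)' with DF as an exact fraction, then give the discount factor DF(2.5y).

1 1/2 1911/2000
2 1 4689/5000
3 3/2 4677/5000
4 2 907/1000
5 5/2 553/625
DF(2.5y) = 553/625 ≈ 0.884800

step 1 [0.5y] zero: DF = P = 1911/2000 ≈ 0.955500
step 2 [1y] zero: DF = P = 4689/5000 ≈ 0.937800
step 3 [1.5y] swap r/2=646/28287: DF=(1 − 646/28287·(0.955500+0.937800))/(1+646/28287) = 4677/5000 ≈ 0.935400
step 4 [2y] bond c/2=19/800: DF=(7965783/8000000 − 19/800·(0.955500+0.937800+0.935400))/(1+19/800) = 907/1000 ≈ 0.907000
step 5 [2.5y] swap r/2=1152/46205: DF=(1 − 1152/46205·(0.955500+0.937800+0.935400+0.907000))/(1+1152/46205) = 553/625 ≈ 0.884800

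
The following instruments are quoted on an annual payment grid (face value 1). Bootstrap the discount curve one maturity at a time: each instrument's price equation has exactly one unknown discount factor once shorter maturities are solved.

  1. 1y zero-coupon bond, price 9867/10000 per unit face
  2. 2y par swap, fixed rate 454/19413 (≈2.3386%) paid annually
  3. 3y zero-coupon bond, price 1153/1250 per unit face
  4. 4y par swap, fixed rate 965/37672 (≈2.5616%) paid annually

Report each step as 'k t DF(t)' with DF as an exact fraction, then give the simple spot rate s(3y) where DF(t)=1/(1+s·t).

1 1 9867/10000
2 2 4773/5000
3 3 1153/1250
4 4 1807/2000
s(3y) = (1/(1153/1250) − 1)/(3) = 97/3459 ≈ 2.8043%

step 1 [1y] zero: DF = P = 9867/10000 ≈ 0.986700
step 2 [2y] swap r/1=454/19413: DF=(1 − 454/19413·(0.986700))/(1+454/19413) = 4773/5000 ≈ 0.954600
step 3 [3y] zero: DF = P = 1153/1250 ≈ 0.922400
step 4 [4y] swap r/1=965/37672: DF=(1 − 965/37672·(0.986700+0.954600+0.922400))/(1+965/37672) = 1807/2000 ≈ 0.903500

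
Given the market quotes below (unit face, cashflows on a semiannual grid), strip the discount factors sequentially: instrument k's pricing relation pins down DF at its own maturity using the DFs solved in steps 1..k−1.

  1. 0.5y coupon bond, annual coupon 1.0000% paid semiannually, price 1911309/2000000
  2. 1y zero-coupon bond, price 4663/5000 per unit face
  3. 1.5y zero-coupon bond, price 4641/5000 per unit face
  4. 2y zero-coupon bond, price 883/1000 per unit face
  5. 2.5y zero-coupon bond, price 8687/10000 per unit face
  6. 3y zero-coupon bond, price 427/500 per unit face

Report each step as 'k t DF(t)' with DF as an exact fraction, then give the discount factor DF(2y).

step 1 [0.5y] bond c/2=1/200: DF=(1911309/2000000 − 1/200·(0))/(1+1/200) = 9509/10000 ≈ 0.950900
step 2 [1y] zero: DF = P = 4663/5000 ≈ 0.932600
step 3 [1.5y] zero: DF = P = 4641/5000 ≈ 0.928200
step 4 [2y] zero: DF = P = 883/1000 ≈ 0.883000
step 5 [2.5y] zero: DF = P = 8687/10000 ≈ 0.868700
step 6 [3y] zero: DF = P = 427/500 ≈ 0.854000

1 1/2 9509/10000
2 1 4663/5000
3 3/2 4641/5000
4 2 883/1000
5 5/2 8687/10000
6 3 427/500
DF(2y) = 883/1000 ≈ 0.883000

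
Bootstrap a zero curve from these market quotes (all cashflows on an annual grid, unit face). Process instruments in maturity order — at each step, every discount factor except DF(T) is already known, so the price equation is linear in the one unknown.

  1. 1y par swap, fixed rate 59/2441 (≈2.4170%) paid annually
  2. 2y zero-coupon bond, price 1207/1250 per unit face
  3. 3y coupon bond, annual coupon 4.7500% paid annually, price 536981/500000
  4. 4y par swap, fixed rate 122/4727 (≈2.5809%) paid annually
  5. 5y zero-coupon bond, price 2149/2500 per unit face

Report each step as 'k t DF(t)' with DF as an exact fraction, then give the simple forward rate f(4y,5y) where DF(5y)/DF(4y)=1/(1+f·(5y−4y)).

step 1 [1y] swap r/1=59/2441: DF=(1 − 59/2441·(0))/(1+59/2441) = 2441/2500 ≈ 0.976400
step 2 [2y] zero: DF = P = 1207/1250 ≈ 0.965600
step 3 [3y] bond c/1=19/400: DF=(536981/500000 − 19/400·(0.976400+0.965600))/(1+19/400) = 2343/2500 ≈ 0.937200
step 4 [4y] swap r/1=122/4727: DF=(1 − 122/4727·(0.976400+0.965600+0.937200))/(1+122/4727) = 564/625 ≈ 0.902400
step 5 [5y] zero: DF = P = 2149/2500 ≈ 0.859600

1 1 2441/2500
2 2 1207/1250
3 3 2343/2500
4 4 564/625
5 5 2149/2500
f(4y,5y) = ((564/625)/(2149/2500) − 1)/(1) = 107/2149 ≈ 4.9791%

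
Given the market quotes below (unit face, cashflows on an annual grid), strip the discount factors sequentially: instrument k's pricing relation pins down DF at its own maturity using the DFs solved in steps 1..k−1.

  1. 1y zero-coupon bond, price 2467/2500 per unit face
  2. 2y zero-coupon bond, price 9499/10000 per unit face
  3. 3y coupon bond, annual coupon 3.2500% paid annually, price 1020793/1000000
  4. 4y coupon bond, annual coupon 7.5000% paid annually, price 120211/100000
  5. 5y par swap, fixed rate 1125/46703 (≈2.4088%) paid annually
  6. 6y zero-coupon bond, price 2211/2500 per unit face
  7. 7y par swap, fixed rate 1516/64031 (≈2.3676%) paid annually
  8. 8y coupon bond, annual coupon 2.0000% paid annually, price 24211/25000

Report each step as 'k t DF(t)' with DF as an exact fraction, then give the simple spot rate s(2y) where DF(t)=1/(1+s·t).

1 1 2467/2500
2 2 9499/10000
3 3 9277/10000
4 4 574/625
5 5 71/80
6 6 2211/2500
7 7 2121/2500
8 8 8239/10000
s(2y) = (1/(9499/10000) − 1)/(2) = 501/18998 ≈ 2.6371%

step 1 [1y] zero: DF = P = 2467/2500 ≈ 0.986800
step 2 [2y] zero: DF = P = 9499/10000 ≈ 0.949900
step 3 [3y] bond c/1=13/400: DF=(1020793/1000000 − 13/400·(0.986800+0.949900))/(1+13/400) = 9277/10000 ≈ 0.927700
step 4 [4y] bond c/1=3/40: DF=(120211/100000 − 3/40·(0.986800+0.949900+0.927700))/(1+3/40) = 574/625 ≈ 0.918400
step 5 [5y] swap r/1=1125/46703: DF=(1 − 1125/46703·(0.986800+0.949900+0.927700+0.918400))/(1+1125/46703) = 71/80 ≈ 0.887500
step 6 [6y] zero: DF = P = 2211/2500 ≈ 0.884400
step 7 [7y] swap r/1=1516/64031: DF=(1 − 1516/64031·(0.986800+0.949900+0.927700+0.918400+0.887500+0.884400))/(1+1516/64031) = 2121/2500 ≈ 0.848400
step 8 [8y] bond c/1=1/50: DF=(24211/25000 − 1/50·(0.986800+0.949900+0.927700+0.918400+0.887500+0.884400+0.848400))/(1+1/50) = 8239/10000 ≈ 0.823900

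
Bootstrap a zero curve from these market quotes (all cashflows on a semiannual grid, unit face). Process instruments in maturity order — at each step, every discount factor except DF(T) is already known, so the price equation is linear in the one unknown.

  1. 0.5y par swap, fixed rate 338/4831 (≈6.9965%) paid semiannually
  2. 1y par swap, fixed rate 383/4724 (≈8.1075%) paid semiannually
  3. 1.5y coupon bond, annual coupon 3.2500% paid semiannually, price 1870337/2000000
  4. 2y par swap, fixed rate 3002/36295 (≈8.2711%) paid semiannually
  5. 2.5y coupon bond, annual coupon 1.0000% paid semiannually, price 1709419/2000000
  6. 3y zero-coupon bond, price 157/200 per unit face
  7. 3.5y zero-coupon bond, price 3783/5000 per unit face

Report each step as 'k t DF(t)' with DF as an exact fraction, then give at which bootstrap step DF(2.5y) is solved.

step 1 [0.5y] swap r/2=169/4831: DF=(1 − 169/4831·(0))/(1+169/4831) = 4831/5000 ≈ 0.966200
step 2 [1y] swap r/2=383/9448: DF=(1 − 383/9448·(0.966200))/(1+383/9448) = 4617/5000 ≈ 0.923400
step 3 [1.5y] bond c/2=13/800: DF=(1870337/2000000 − 13/800·(0.966200+0.923400))/(1+13/800) = 89/100 ≈ 0.890000
step 4 [2y] swap r/2=1501/36295: DF=(1 − 1501/36295·(0.966200+0.923400+0.890000))/(1+1501/36295) = 8499/10000 ≈ 0.849900
step 5 [2.5y] bond c/2=1/200: DF=(1709419/2000000 − 1/200·(0.966200+0.923400+0.890000+0.849900))/(1+1/200) = 2081/2500 ≈ 0.832400
step 6 [3y] zero: DF = P = 157/200 ≈ 0.785000
step 7 [3.5y] zero: DF = P = 3783/5000 ≈ 0.756600

1 1/2 4831/5000
2 1 4617/5000
3 3/2 89/100
4 2 8499/10000
5 5/2 2081/2500
6 3 157/200
7 7/2 3783/5000
DF(2.5y) is solved at step 5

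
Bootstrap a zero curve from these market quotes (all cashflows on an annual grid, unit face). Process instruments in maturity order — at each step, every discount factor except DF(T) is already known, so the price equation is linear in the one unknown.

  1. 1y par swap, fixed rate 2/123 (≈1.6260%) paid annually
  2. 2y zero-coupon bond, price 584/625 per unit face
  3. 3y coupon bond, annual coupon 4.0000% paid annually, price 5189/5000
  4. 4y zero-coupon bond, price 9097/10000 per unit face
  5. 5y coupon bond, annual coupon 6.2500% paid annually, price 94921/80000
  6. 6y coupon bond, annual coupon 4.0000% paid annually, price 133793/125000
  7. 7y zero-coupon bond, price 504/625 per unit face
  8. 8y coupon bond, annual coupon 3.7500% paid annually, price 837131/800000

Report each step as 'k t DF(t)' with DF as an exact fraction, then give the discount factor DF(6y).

step 1 [1y] swap r/1=2/123: DF=(1 − 2/123·(0))/(1+2/123) = 123/125 ≈ 0.984000
step 2 [2y] zero: DF = P = 584/625 ≈ 0.934400
step 3 [3y] bond c/1=1/25: DF=(5189/5000 − 1/25·(0.984000+0.934400))/(1+1/25) = 9241/10000 ≈ 0.924100
step 4 [4y] zero: DF = P = 9097/10000 ≈ 0.909700
step 5 [5y] bond c/1=1/16: DF=(94921/80000 − 1/16·(0.984000+0.934400+0.924100+0.909700))/(1+1/16) = 112/125 ≈ 0.896000
step 6 [6y] bond c/1=1/25: DF=(133793/125000 − 1/25·(0.984000+0.934400+0.924100+0.909700+0.896000))/(1+1/25) = 1063/1250 ≈ 0.850400
step 7 [7y] zero: DF = P = 504/625 ≈ 0.806400
step 8 [8y] bond c/1=3/80: DF=(837131/800000 − 3/80·(0.984000+0.934400+0.924100+0.909700+0.896000+0.850400+0.806400))/(1+3/80) = 7807/10000 ≈ 0.780700

1 1 123/125
2 2 584/625
3 3 9241/10000
4 4 9097/10000
5 5 112/125
6 6 1063/1250
7 7 504/625
8 8 7807/10000
DF(6y) = 1063/1250 ≈ 0.850400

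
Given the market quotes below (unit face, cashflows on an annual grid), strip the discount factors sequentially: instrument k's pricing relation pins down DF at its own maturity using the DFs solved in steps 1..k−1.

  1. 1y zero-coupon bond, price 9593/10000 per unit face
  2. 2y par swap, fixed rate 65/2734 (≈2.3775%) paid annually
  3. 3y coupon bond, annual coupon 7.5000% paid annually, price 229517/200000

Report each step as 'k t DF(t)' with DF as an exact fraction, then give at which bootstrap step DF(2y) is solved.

step 1 [1y] zero: DF = P = 9593/10000 ≈ 0.959300
step 2 [2y] swap r/1=65/2734: DF=(1 − 65/2734·(0.959300))/(1+65/2734) = 1909/2000 ≈ 0.954500
step 3 [3y] bond c/1=3/40: DF=(229517/200000 − 3/40·(0.959300+0.954500))/(1+3/40) = 467/500 ≈ 0.934000

1 1 9593/10000
2 2 1909/2000
3 3 467/500
DF(2y) is solved at step 2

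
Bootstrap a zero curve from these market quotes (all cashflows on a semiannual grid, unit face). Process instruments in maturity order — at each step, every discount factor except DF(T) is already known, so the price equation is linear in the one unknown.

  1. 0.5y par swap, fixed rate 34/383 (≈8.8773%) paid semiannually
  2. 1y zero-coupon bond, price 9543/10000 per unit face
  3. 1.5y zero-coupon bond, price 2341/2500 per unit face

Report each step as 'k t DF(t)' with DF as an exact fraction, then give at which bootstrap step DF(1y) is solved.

1 1/2 383/400
2 1 9543/10000
3 3/2 2341/2500
DF(1y) is solved at step 2

step 1 [0.5y] swap r/2=17/383: DF=(1 − 17/383·(0))/(1+17/383) = 383/400 ≈ 0.957500
step 2 [1y] zero: DF = P = 9543/10000 ≈ 0.954300
step 3 [1.5y] zero: DF = P = 2341/2500 ≈ 0.936400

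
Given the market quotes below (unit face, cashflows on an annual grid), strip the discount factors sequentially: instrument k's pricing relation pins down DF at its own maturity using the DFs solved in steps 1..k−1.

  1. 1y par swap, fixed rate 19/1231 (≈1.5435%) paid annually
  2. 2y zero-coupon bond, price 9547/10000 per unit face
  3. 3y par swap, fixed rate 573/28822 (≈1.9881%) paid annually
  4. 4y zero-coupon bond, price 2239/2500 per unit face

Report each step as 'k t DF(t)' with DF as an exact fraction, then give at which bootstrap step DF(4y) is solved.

step 1 [1y] swap r/1=19/1231: DF=(1 − 19/1231·(0))/(1+19/1231) = 1231/1250 ≈ 0.984800
step 2 [2y] zero: DF = P = 9547/10000 ≈ 0.954700
step 3 [3y] swap r/1=573/28822: DF=(1 − 573/28822·(0.984800+0.954700))/(1+573/28822) = 9427/10000 ≈ 0.942700
step 4 [4y] zero: DF = P = 2239/2500 ≈ 0.895600

1 1 1231/1250
2 2 9547/10000
3 3 9427/10000
4 4 2239/2500
DF(4y) is solved at step 4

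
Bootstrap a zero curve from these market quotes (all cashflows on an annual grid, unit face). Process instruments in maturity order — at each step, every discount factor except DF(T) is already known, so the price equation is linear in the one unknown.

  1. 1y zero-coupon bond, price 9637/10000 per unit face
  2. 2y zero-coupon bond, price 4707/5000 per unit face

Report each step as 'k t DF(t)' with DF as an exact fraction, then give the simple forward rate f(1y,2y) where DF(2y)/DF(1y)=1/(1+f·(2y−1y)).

1 1 9637/10000
2 2 4707/5000
f(1y,2y) = ((9637/10000)/(4707/5000) − 1)/(1) = 223/9414 ≈ 2.3688%

step 1 [1y] zero: DF = P = 9637/10000 ≈ 0.963700
step 2 [2y] zero: DF = P = 4707/5000 ≈ 0.941400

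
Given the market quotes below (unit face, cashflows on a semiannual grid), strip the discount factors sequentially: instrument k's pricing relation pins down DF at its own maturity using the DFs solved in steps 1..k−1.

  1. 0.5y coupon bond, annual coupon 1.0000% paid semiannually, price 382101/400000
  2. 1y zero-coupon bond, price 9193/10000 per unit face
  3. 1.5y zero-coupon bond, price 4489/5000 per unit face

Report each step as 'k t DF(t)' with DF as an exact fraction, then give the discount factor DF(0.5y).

1 1/2 1901/2000
2 1 9193/10000
3 3/2 4489/5000
DF(0.5y) = 1901/2000 ≈ 0.950500

step 1 [0.5y] bond c/2=1/200: DF=(382101/400000 − 1/200·(0))/(1+1/200) = 1901/2000 ≈ 0.950500
step 2 [1y] zero: DF = P = 9193/10000 ≈ 0.919300
step 3 [1.5y] zero: DF = P = 4489/5000 ≈ 0.897800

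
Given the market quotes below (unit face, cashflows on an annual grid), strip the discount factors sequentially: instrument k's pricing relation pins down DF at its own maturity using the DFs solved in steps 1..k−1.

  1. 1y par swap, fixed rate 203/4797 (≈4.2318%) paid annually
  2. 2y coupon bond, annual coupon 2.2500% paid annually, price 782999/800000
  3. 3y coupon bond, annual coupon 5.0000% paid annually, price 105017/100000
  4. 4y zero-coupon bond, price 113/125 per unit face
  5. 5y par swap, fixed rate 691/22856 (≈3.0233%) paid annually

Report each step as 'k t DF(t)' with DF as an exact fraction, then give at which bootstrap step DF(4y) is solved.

step 1 [1y] swap r/1=203/4797: DF=(1 − 203/4797·(0))/(1+203/4797) = 4797/5000 ≈ 0.959400
step 2 [2y] bond c/1=9/400: DF=(782999/800000 − 9/400·(0.959400))/(1+9/400) = 9361/10000 ≈ 0.936100
step 3 [3y] bond c/1=1/20: DF=(105017/100000 − 1/20·(0.959400+0.936100))/(1+1/20) = 9099/10000 ≈ 0.909900
step 4 [4y] zero: DF = P = 113/125 ≈ 0.904000
step 5 [5y] swap r/1=691/22856: DF=(1 − 691/22856·(0.959400+0.936100+0.909900+0.904000))/(1+691/22856) = 4309/5000 ≈ 0.861800

1 1 4797/5000
2 2 9361/10000
3 3 9099/10000
4 4 113/125
5 5 4309/5000
DF(4y) is solved at step 4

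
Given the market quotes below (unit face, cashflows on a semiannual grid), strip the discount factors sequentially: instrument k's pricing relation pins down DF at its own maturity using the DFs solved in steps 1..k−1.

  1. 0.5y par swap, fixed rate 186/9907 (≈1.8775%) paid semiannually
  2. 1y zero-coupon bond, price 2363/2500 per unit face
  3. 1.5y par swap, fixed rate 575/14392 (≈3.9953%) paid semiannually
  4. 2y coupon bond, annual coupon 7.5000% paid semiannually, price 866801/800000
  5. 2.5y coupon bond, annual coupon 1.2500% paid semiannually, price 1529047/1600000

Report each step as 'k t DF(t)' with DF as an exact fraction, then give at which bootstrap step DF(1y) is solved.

1 1/2 9907/10000
2 1 2363/2500
3 3/2 377/400
4 2 9403/10000
5 5/2 463/500
DF(1y) is solved at step 2

step 1 [0.5y] swap r/2=93/9907: DF=(1 − 93/9907·(0))/(1+93/9907) = 9907/10000 ≈ 0.990700
step 2 [1y] zero: DF = P = 2363/2500 ≈ 0.945200
step 3 [1.5y] swap r/2=575/28784: DF=(1 − 575/28784·(0.990700+0.945200))/(1+575/28784) = 377/400 ≈ 0.942500
step 4 [2y] bond c/2=3/80: DF=(866801/800000 − 3/80·(0.990700+0.945200+0.942500))/(1+3/80) = 9403/10000 ≈ 0.940300
step 5 [2.5y] bond c/2=1/160: DF=(1529047/1600000 − 1/160·(0.990700+0.945200+0.942500+0.940300))/(1+1/160) = 463/500 ≈ 0.926000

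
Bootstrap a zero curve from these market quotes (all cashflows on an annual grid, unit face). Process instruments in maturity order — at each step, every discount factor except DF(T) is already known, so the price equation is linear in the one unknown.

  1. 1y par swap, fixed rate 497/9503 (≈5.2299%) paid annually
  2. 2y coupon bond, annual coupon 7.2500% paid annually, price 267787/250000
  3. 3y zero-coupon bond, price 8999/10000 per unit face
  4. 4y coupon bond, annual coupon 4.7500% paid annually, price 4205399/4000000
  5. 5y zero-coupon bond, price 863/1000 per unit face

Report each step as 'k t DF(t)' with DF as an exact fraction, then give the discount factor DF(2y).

1 1 9503/10000
2 2 1869/2000
3 3 8999/10000
4 4 4387/5000
5 5 863/1000
DF(2y) = 1869/2000 ≈ 0.934500

step 1 [1y] swap r/1=497/9503: DF=(1 − 497/9503·(0))/(1+497/9503) = 9503/10000 ≈ 0.950300
step 2 [2y] bond c/1=29/400: DF=(267787/250000 − 29/400·(0.950300))/(1+29/400) = 1869/2000 ≈ 0.934500
step 3 [3y] zero: DF = P = 8999/10000 ≈ 0.899900
step 4 [4y] bond c/1=19/400: DF=(4205399/4000000 − 19/400·(0.950300+0.934500+0.899900))/(1+19/400) = 4387/5000 ≈ 0.877400
step 5 [5y] zero: DF = P = 863/1000 ≈ 0.863000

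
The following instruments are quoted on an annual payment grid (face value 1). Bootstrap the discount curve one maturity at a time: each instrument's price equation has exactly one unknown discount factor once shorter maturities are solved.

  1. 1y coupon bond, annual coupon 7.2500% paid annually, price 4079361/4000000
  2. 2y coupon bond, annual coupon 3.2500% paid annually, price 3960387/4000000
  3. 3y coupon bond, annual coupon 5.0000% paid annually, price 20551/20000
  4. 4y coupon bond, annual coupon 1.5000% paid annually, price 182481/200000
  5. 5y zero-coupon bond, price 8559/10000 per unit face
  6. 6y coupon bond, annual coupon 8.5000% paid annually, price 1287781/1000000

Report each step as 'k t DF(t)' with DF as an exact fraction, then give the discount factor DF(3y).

step 1 [1y] bond c/1=29/400: DF=(4079361/4000000 − 29/400·(0))/(1+29/400) = 9509/10000 ≈ 0.950900
step 2 [2y] bond c/1=13/400: DF=(3960387/4000000 − 13/400·(0.950900))/(1+13/400) = 929/1000 ≈ 0.929000
step 3 [3y] bond c/1=1/20: DF=(20551/20000 − 1/20·(0.950900+0.929000))/(1+1/20) = 8891/10000 ≈ 0.889100
step 4 [4y] bond c/1=3/200: DF=(182481/200000 − 3/200·(0.950900+0.929000+0.889100))/(1+3/200) = 429/500 ≈ 0.858000
step 5 [5y] zero: DF = P = 8559/10000 ≈ 0.855900
step 6 [6y] bond c/1=17/200: DF=(1287781/1000000 − 17/200·(0.950900+0.929000+0.889100+0.858000+0.855900))/(1+17/200) = 8357/10000 ≈ 0.835700

1 1 9509/10000
2 2 929/1000
3 3 8891/10000
4 4 429/500
5 5 8559/10000
6 6 8357/10000
DF(3y) = 8891/10000 ≈ 0.889100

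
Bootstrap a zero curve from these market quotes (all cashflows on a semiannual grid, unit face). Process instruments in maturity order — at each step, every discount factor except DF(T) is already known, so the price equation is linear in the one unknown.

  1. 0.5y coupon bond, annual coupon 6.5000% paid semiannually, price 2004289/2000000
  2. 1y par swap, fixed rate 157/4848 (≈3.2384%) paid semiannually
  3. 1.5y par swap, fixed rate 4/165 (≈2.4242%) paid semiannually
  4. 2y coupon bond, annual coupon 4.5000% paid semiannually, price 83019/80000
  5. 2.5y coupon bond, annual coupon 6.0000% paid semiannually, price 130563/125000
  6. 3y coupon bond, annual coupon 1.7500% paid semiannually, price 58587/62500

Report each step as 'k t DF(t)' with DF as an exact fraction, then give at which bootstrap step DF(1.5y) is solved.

step 1 [0.5y] bond c/2=13/400: DF=(2004289/2000000 − 13/400·(0))/(1+13/400) = 4853/5000 ≈ 0.970600
step 2 [1y] swap r/2=157/9696: DF=(1 − 157/9696·(0.970600))/(1+157/9696) = 4843/5000 ≈ 0.968600
step 3 [1.5y] swap r/2=2/165: DF=(1 − 2/165·(0.970600+0.968600))/(1+2/165) = 603/625 ≈ 0.964800
step 4 [2y] bond c/2=9/400: DF=(83019/80000 − 9/400·(0.970600+0.968600+0.964800))/(1+9/400) = 951/1000 ≈ 0.951000
step 5 [2.5y] bond c/2=3/100: DF=(130563/125000 − 3/100·(0.970600+0.968600+0.964800+0.951000))/(1+3/100) = 4509/5000 ≈ 0.901800
step 6 [3y] bond c/2=7/800: DF=(58587/62500 − 7/800·(0.970600+0.968600+0.964800+0.951000+0.901800))/(1+7/800) = 111/125 ≈ 0.888000

1 1/2 4853/5000
2 1 4843/5000
3 3/2 603/625
4 2 951/1000
5 5/2 4509/5000
6 3 111/125
DF(1.5y) is solved at step 3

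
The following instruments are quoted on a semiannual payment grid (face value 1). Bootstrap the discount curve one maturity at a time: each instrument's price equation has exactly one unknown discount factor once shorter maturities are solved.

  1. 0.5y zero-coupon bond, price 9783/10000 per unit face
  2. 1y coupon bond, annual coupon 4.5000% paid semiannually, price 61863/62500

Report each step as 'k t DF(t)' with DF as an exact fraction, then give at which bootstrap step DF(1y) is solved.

step 1 [0.5y] zero: DF = P = 9783/10000 ≈ 0.978300
step 2 [1y] bond c/2=9/400: DF=(61863/62500 − 9/400·(0.978300))/(1+9/400) = 1893/2000 ≈ 0.946500

1 1/2 9783/10000
2 1 1893/2000
DF(1y) is solved at step 2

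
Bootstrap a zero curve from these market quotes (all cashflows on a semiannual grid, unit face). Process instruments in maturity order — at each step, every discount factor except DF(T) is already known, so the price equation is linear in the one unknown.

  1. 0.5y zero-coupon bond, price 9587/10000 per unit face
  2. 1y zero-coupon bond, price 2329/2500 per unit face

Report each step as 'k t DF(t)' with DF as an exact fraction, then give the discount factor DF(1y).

step 1 [0.5y] zero: DF = P = 9587/10000 ≈ 0.958700
step 2 [1y] zero: DF = P = 2329/2500 ≈ 0.931600

1 1/2 9587/10000
2 1 2329/2500
DF(1y) = 2329/2500 ≈ 0.931600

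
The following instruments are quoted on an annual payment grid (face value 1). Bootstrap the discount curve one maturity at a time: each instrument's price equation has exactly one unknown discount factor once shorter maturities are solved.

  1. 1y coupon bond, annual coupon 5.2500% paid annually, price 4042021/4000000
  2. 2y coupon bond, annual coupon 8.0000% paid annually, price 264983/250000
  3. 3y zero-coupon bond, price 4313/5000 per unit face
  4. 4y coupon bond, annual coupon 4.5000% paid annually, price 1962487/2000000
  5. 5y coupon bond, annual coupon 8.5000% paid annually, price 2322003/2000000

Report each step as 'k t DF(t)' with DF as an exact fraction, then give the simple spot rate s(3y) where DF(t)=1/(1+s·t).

1 1 9601/10000
2 2 9103/10000
3 3 4313/5000
4 4 8213/10000
5 5 1979/2500
s(3y) = (1/(4313/5000) − 1)/(3) = 229/4313 ≈ 5.3095%

step 1 [1y] bond c/1=21/400: DF=(4042021/4000000 − 21/400·(0))/(1+21/400) = 9601/10000 ≈ 0.960100
step 2 [2y] bond c/1=2/25: DF=(264983/250000 − 2/25·(0.960100))/(1+2/25) = 9103/10000 ≈ 0.910300
step 3 [3y] zero: DF = P = 4313/5000 ≈ 0.862600
step 4 [4y] bond c/1=9/200: DF=(1962487/2000000 − 9/200·(0.960100+0.910300+0.862600))/(1+9/200) = 8213/10000 ≈ 0.821300
step 5 [5y] bond c/1=17/200: DF=(2322003/2000000 − 17/200·(0.960100+0.910300+0.862600+0.821300))/(1+17/200) = 1979/2500 ≈ 0.791600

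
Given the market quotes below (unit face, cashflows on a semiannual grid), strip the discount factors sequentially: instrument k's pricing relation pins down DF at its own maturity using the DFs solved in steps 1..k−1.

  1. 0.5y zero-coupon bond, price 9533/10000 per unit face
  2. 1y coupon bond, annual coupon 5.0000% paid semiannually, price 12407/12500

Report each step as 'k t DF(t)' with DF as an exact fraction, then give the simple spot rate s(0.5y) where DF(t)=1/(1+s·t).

1 1/2 9533/10000
2 1 9451/10000
s(0.5y) = (1/(9533/10000) − 1)/(1/2) = 934/9533 ≈ 9.7975%

step 1 [0.5y] zero: DF = P = 9533/10000 ≈ 0.953300
step 2 [1y] bond c/2=1/40: DF=(12407/12500 − 1/40·(0.953300))/(1+1/40) = 9451/10000 ≈ 0.945100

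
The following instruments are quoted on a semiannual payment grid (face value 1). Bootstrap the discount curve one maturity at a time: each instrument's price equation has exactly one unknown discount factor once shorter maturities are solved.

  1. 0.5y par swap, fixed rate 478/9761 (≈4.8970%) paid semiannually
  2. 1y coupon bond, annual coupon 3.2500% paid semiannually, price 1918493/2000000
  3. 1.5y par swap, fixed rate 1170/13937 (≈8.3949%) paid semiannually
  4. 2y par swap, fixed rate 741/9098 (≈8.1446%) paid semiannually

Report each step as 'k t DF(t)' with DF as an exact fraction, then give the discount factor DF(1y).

step 1 [0.5y] swap r/2=239/9761: DF=(1 − 239/9761·(0))/(1+239/9761) = 9761/10000 ≈ 0.976100
step 2 [1y] bond c/2=13/800: DF=(1918493/2000000 − 13/800·(0.976100))/(1+13/800) = 9283/10000 ≈ 0.928300
step 3 [1.5y] swap r/2=585/13937: DF=(1 − 585/13937·(0.976100+0.928300))/(1+585/13937) = 883/1000 ≈ 0.883000
step 4 [2y] swap r/2=741/18196: DF=(1 − 741/18196·(0.976100+0.928300+0.883000))/(1+741/18196) = 4259/5000 ≈ 0.851800

1 1/2 9761/10000
2 1 9283/10000
3 3/2 883/1000
4 2 4259/5000
DF(1y) = 9283/10000 ≈ 0.928300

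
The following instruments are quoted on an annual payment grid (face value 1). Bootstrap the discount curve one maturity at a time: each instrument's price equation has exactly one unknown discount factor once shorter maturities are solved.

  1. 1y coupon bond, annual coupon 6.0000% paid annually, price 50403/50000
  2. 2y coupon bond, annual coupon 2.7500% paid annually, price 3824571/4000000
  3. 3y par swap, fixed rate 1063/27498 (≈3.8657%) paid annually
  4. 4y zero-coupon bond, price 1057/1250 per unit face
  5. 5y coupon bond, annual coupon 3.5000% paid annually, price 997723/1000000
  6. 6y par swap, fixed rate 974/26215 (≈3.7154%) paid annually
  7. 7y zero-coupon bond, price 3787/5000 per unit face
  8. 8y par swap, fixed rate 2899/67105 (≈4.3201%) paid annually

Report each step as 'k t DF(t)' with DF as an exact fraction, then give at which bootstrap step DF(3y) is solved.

1 1 951/1000
2 2 9051/10000
3 3 8937/10000
4 4 1057/1250
5 5 1053/1250
6 6 2013/2500
7 7 3787/5000
8 8 7101/10000
DF(3y) is solved at step 3

step 1 [1y] bond c/1=3/50: DF=(50403/50000 − 3/50·(0))/(1+3/50) = 951/1000 ≈ 0.951000
step 2 [2y] bond c/1=11/400: DF=(3824571/4000000 − 11/400·(0.951000))/(1+11/400) = 9051/10000 ≈ 0.905100
step 3 [3y] swap r/1=1063/27498: DF=(1 − 1063/27498·(0.951000+0.905100))/(1+1063/27498) = 8937/10000 ≈ 0.893700
step 4 [4y] zero: DF = P = 1057/1250 ≈ 0.845600
step 5 [5y] bond c/1=7/200: DF=(997723/1000000 − 7/200·(0.951000+0.905100+0.893700+0.845600))/(1+7/200) = 1053/1250 ≈ 0.842400
step 6 [6y] swap r/1=974/26215: DF=(1 − 974/26215·(0.951000+0.905100+0.893700+0.845600+0.842400))/(1+974/26215) = 2013/2500 ≈ 0.805200
step 7 [7y] zero: DF = P = 3787/5000 ≈ 0.757400
step 8 [8y] swap r/1=2899/67105: DF=(1 − 2899/67105·(0.951000+0.905100+0.893700+0.845600+0.842400+0.805200+0.757400))/(1+2899/67105) = 7101/10000 ≈ 0.710100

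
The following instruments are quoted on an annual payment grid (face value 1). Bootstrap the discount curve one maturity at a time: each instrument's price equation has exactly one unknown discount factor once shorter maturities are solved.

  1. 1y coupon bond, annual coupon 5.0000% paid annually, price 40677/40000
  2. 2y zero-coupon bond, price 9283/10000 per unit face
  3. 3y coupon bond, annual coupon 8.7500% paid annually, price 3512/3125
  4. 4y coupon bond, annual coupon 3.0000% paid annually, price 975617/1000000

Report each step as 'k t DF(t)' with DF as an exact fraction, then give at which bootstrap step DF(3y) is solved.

step 1 [1y] bond c/1=1/20: DF=(40677/40000 − 1/20·(0))/(1+1/20) = 1937/2000 ≈ 0.968500
step 2 [2y] zero: DF = P = 9283/10000 ≈ 0.928300
step 3 [3y] bond c/1=7/80: DF=(3512/3125 − 7/80·(0.968500+0.928300))/(1+7/80) = 1101/1250 ≈ 0.880800
step 4 [4y] bond c/1=3/100: DF=(975617/1000000 − 3/100·(0.968500+0.928300+0.880800))/(1+3/100) = 8663/10000 ≈ 0.866300

1 1 1937/2000
2 2 9283/10000
3 3 1101/1250
4 4 8663/10000
DF(3y) is solved at step 3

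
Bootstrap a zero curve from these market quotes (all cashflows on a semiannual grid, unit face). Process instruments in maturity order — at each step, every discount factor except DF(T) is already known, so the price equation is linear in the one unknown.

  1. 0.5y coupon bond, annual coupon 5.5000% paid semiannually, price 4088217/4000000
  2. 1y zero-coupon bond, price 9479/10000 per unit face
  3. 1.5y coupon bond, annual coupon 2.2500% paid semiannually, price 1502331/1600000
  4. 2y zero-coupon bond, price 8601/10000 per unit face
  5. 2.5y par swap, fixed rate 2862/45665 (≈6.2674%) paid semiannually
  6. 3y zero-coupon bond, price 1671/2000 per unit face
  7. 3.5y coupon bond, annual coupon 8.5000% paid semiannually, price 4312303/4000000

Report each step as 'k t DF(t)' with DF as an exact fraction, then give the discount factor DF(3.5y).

1 1/2 9947/10000
2 1 9479/10000
3 3/2 9069/10000
4 2 8601/10000
5 5/2 8569/10000
6 3 1671/2000
7 7/2 8139/10000
DF(3.5y) = 8139/10000 ≈ 0.813900

step 1 [0.5y] bond c/2=11/400: DF=(4088217/4000000 − 11/400·(0))/(1+11/400) = 9947/10000 ≈ 0.994700
step 2 [1y] zero: DF = P = 9479/10000 ≈ 0.947900
step 3 [1.5y] bond c/2=9/800: DF=(1502331/1600000 − 9/800·(0.994700+0.947900))/(1+9/800) = 9069/10000 ≈ 0.906900
step 4 [2y] zero: DF = P = 8601/10000 ≈ 0.860100
step 5 [2.5y] swap r/2=1431/45665: DF=(1 − 1431/45665·(0.994700+0.947900+0.906900+0.860100))/(1+1431/45665) = 8569/10000 ≈ 0.856900
step 6 [3y] zero: DF = P = 1671/2000 ≈ 0.835500
step 7 [3.5y] bond c/2=17/400: DF=(4312303/4000000 − 17/400·(0.994700+0.947900+0.906900+0.860100+0.856900+0.835500))/(1+17/400) = 8139/10000 ≈ 0.813900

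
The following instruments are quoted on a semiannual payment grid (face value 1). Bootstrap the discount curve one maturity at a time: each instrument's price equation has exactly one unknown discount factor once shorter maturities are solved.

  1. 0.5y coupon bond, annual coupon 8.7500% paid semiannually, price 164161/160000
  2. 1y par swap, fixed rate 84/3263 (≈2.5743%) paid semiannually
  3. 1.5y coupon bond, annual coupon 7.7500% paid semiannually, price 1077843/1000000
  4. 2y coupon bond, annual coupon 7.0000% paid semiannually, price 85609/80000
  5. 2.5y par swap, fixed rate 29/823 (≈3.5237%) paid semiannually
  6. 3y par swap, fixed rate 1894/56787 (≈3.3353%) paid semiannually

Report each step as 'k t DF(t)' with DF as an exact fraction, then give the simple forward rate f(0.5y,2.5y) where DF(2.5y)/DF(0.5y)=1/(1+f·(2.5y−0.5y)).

1 1/2 983/1000
2 1 2437/2500
3 3/2 4823/5000
4 2 9351/10000
5 5/2 9159/10000
6 3 9053/10000
f(0.5y,2.5y) = ((983/1000)/(9159/10000) − 1)/(2) = 671/18318 ≈ 3.6631%

step 1 [0.5y] bond c/2=7/160: DF=(164161/160000 − 7/160·(0))/(1+7/160) = 983/1000 ≈ 0.983000
step 2 [1y] swap r/2=42/3263: DF=(1 − 42/3263·(0.983000))/(1+42/3263) = 2437/2500 ≈ 0.974800
step 3 [1.5y] bond c/2=31/800: DF=(1077843/1000000 − 31/800·(0.983000+0.974800))/(1+31/800) = 4823/5000 ≈ 0.964600
step 4 [2y] bond c/2=7/200: DF=(85609/80000 − 7/200·(0.983000+0.974800+0.964600))/(1+7/200) = 9351/10000 ≈ 0.935100
step 5 [2.5y] swap r/2=29/1646: DF=(1 − 29/1646·(0.983000+0.974800+0.964600+0.935100))/(1+29/1646) = 9159/10000 ≈ 0.915900
step 6 [3y] swap r/2=947/56787: DF=(1 − 947/56787·(0.983000+0.974800+0.964600+0.935100+0.915900))/(1+947/56787) = 9053/10000 ≈ 0.905300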